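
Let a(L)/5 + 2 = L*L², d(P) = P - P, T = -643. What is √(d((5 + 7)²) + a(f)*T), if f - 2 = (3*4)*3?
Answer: 5*I*√7056282 ≈ 13282.0*I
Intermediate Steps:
f = 38 (f = 2 + (3*4)*3 = 2 + 12*3 = 2 + 36 = 38)
d(P) = 0
a(L) = -10 + 5*L³ (a(L) = -10 + 5*(L*L²) = -10 + 5*L³)
√(d((5 + 7)²) + a(f)*T) = √(0 + (-10 + 5*38³)*(-643)) = √(0 + (-10 + 5*54872)*(-643)) = √(0 + (-10 + 274360)*(-643)) = √(0 + 274350*(-643)) = √(0 - 176407050) = √(-176407050) = 5*I*√7056282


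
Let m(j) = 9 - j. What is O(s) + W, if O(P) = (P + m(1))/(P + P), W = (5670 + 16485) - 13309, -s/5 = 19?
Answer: 1680827/190 ≈ 8846.5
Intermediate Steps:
s = -95 (s = -5*19 = -95)
W = 8846 (W = 22155 - 13309 = 8846)
O(P) = (8 + P)/(2*P) (O(P) = (P + (9 - 1*1))/(P + P) = (P + (9 - 1))/((2*P)) = (P + 8)*(1/(2*P)) = (8 + P)*(1/(2*P)) = (8 + P)/(2*P))
O(s) + W = (½)*(8 - 95)/(-95) + 8846 = (½)*(-1/95)*(-87) + 8846 = 87/190 + 8846 = 1680827/190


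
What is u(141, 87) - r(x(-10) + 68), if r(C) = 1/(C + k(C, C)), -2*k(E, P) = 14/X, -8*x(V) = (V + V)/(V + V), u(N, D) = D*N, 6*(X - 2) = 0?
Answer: 6317497/515 ≈ 12267.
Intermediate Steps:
X = 2 (X = 2 + (⅙)*0 = 2 + 0 = 2)
x(V) = -⅛ (x(V) = -(V + V)/(8*(V + V)) = -2*V/(8*(2*V)) = -2*V*1/(2*V)/8 = -⅛*1 = -⅛)
k(E, P) = -7/2
r(C) = 1/(-7/2 + C) (r(C) = 1/(C - 7/2) = 1/(-7/2 + C))
u(141, 87) - r(x(-10) + 68) = 87*141 - 2/(-7 + 2*(-⅛ + 68)) = 12267 - 2/(-7 + 2*(543/8)) = 12267 - 2/(-7 + 543/4) = 12267 - 2/515/4 = 12267 - 2*4/515 = 12267 - 1*8/515 = 12267 - 8/515 = 6317497/515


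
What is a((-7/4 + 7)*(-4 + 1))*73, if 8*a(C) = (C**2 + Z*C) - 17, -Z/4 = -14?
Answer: -760295/128 ≈ -5939.8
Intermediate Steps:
Z = 56 (Z = -4*(-14) = 56)
a(C) = -17/8 + 7*C + C**2/8 (a(C) = ((C**2 + 56*C) - 17)/8 = (-17 + C**2 + 56*C)/8 = -17/8 + 7*C + C**2/8)
a((-7/4 + 7)*(-4 + 1))*73 = (-17/8 + 7*((-7/4 + 7)*(-4 + 1)) + ((-7/4 + 7)*(-4 + 1))**2/8)*73 = (-17/8 + 7*((-7*1/4 + 7)*(-3)) + ((-7*1/4 + 7)*(-3))**2/8)*73 = (-17/8 + 7*((-7/4 + 7)*(-3)) + ((-7/4 + 7)*(-3))**2/8)*73 = (-17/8 + 7*((21/4)*(-3)) + ((21/4)*(-3))**2/8)*73 = (-17/8 + 7*(-63/4) + (-63/4)**2/8)*73 = (-17/8 - 441/4 + (1/8)*(3969/16))*73 = (-17/8 - 441/4 + 3969/128)*73 = -10415/128*73 = -760295/128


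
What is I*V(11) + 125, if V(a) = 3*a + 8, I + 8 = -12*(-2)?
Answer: 781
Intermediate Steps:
I = 16 (I = -8 - 12*(-2) = -8 + 24 = 16)
V(a) = 8 + 3*a
I*V(11) + 125 = 16*(8 + 3*11) + 125 = 16*(8 + 33) + 125 = 16*41 + 125 = 656 + 125 = 781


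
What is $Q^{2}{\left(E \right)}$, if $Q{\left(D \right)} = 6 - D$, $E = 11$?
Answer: $25$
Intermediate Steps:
$Q^{2}{\left(E \right)} = \left(6 - 11\right)^{2} = \left(-5\right)^{2} = 25$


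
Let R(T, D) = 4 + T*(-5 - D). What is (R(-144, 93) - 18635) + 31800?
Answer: 27281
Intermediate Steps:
(R(-144, 93) - 18635) + 31800 = ((4 - 5*(-144) - 1*93*(-144)) - 18635) + 31800 = ((4 + 720 + 13392) - 18635) + 31800 = (14116 - 18635) + 31800 = -4519 + 31800 = 27281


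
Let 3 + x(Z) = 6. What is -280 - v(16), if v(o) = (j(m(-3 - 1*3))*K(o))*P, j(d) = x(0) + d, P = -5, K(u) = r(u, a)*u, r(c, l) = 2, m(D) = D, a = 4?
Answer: -760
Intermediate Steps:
x(Z) = 3 (x(Z) = -3 + 6 = 3)
K(u) = 2*u
j(d) = 3 + d
v(o) = 30*o (v(o) = ((3 + (-3 - 1*3))*(2*o))*(-5) = ((3 + (-3 - 3))*(2*o))*(-5) = ((3 - 6)*(2*o))*(-5) = -6*o*(-5) = 30*o)
-280 - v(16) = -280 - 30*16 = -280 - 1*480 = -280 - 480 = -760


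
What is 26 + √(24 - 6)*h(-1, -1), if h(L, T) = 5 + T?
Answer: 26 + 12*√2 ≈ 42.971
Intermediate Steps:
26 + √(24 - 6)*h(-1, -1) = 26 + √(24 - 6)*(5 - 1) = 26 + √18*4 = 26 + (3*√2)*4 = 26 + 12*√2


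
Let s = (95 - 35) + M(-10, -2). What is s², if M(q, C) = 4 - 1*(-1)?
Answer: 4225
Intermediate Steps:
M(q, C) = 5 (M(q, C) = 4 + 1 = 5)
s = 65 (s = (95 - 35) + 5 = 60 + 5 = 65)
s² = 65² = 4225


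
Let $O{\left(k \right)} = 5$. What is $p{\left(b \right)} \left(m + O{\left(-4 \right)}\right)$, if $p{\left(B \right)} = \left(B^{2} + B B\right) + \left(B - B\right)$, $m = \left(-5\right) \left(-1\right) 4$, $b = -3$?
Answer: $450$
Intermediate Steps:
$m = 20$ ($m = 5 \cdot 4 = 20$)
$p{\left(B \right)} = 2 B^{2}$ ($p{\left(B \right)} = \left(B^{2} + B^{2}\right) + 0 = 2 B^{2} + 0 = 2 B^{2}$)
$p{\left(b \right)} \left(m + O{\left(-4 \right)}\right) = 2 \left(-3\right)^{2} \left(20 + 5\right) = 2 \cdot 9 \cdot 25 = 18 \cdot 25 = 450$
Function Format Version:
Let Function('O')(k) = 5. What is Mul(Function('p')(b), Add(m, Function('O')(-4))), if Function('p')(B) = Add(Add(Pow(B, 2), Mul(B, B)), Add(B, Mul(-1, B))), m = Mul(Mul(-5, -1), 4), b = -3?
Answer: 450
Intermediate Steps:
m = 20 (m = Mul(5, 4) = 20)
Function('p')(B) = Mul(2, Pow(B, 2)) (Function('p')(B) = Add(Add(Pow(B, 2), Pow(B, 2)), 0) = Add(Mul(2, Pow(B, 2)), 0) = Mul(2, Pow(B, 2)))
Mul(Function('p')(b), Add(m, Function('O')(-4))) = Mul(Mul(2, Pow(-3, 2)), Add(20, 5)) = Mul(Mul(2, 9), 25) = Mul(18, 25) = 450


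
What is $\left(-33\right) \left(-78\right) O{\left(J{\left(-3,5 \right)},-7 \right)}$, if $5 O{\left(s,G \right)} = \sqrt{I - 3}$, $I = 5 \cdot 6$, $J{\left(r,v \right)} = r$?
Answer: $\frac{7722 \sqrt{3}}{5} \approx 2675.0$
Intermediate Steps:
$I = 30$
$O{\left(s,G \right)} = \frac{3 \sqrt{3}}{5}$ ($O{\left(s,G \right)} = \frac{\sqrt{30 - 3}}{5} = \frac{\sqrt{27}}{5} = \frac{3 \sqrt{3}}{5}$)
$\left(-33\right) \left(-78\right) O{\left(J{\left(-3,5 \right)},-7 \right)} = \left(-33\right) \left(-78\right) \frac{3 \sqrt{3}}{5} = 2574 \frac{3 \sqrt{3}}{5} = \frac{7722 \sqrt{3}}{5}$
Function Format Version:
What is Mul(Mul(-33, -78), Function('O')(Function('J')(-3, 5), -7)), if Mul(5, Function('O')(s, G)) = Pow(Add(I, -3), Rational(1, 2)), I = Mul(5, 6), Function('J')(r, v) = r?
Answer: Mul(Rational(7722, 5), Pow(3, Rational(1, 2))) ≈ 2675.0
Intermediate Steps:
I = 30
Function('O')(s, G) = Mul(Rational(3, 5), Pow(3, Rational(1, 2))) (Function('O')(s, G) = Mul(Rational(1, 5), Pow(Add(30, -3), Rational(1, 2))) = Mul(Rational(1, 5), Pow(27, Rational(1, 2))) = Mul(Rational(1, 5), Mul(3, Pow(3, Rational(1, 2)))) = Mul(Rational(3, 5), Pow(3, Rational(1, 2))))
Mul(Mul(-33, -78), Function('O')(Function('J')(-3, 5), -7)) = Mul(Mul(-33, -78), Mul(Rational(3, 5), Pow(3, Rational(1, 2)))) = Mul(2574, Mul(Rational(3, 5), Pow(3, Rational(1, 2)))) = Mul(Rational(7722, 5), Pow(3, Rational(1, 2)))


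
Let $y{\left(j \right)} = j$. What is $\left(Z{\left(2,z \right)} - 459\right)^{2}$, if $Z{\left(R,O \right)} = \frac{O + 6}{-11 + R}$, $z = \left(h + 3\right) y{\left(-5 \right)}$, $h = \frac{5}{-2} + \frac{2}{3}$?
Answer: $\frac{614395369}{2916} \approx 2.107 \cdot 10^{5}$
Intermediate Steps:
$h = - \frac{11}{6}$ ($h = 5 \left(- \frac{1}{2}\right) + 2 \cdot \frac{1}{3} = - \frac{5}{2} + \frac{2}{3} = - \frac{11}{6} \approx -1.8333$)
$z = - \frac{35}{6}$ ($z = \left(- \frac{11}{6} + 3\right) \left(-5\right) = \frac{7}{6} \left(-5\right) = - \frac{35}{6} \approx -5.8333$)
$Z{\left(R,O \right)} = \frac{6 + O}{-11 + R}$
$\left(Z{\left(2,z \right)} - 459\right)^{2} = \left(\frac{6 - \frac{35}{6}}{-11 + 2} - 459\right)^{2} = \left(\frac{1}{-9} \cdot \frac{1}{6} - 459\right)^{2} = \left(\left(- \frac{1}{9}\right) \frac{1}{6} - 459\right)^{2} = \left(- \frac{1}{54} - 459\right)^{2} = \left(- \frac{24787}{54}\right)^{2} = \frac{614395369}{2916}$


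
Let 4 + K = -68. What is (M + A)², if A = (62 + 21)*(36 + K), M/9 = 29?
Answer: 7436529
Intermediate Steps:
K = -72 (K = -4 - 68 = -72)
M = 261 (M = 9*29 = 261)
A = -2988 (A = (62 + 21)*(36 - 72) = 83*(-36) = -2988)
(M + A)² = (261 - 2988)² = (-2727)² = 7436529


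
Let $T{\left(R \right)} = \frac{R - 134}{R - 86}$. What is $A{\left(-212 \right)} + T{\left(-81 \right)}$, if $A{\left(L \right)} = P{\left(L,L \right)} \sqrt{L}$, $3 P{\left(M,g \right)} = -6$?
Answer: $\frac{215}{167} - 4 i \sqrt{53} \approx 1.2874 - 29.12 i$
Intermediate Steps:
$P{\left(M,g \right)} = -2$ ($P{\left(M,g \right)} = \frac{1}{3} \left(-6\right) = -2$)
$T{\left(R \right)} = \frac{-134 + R}{-86 + R}$
$A{\left(L \right)} = - 2 \sqrt{L}$
$A{\left(-212 \right)} + T{\left(-81 \right)} = - 2 \sqrt{-212} + \frac{-134 - 81}{-86 - 81} = - 2 \cdot 2 i \sqrt{53} + \frac{1}{-167} \left(-215\right) = - 4 i \sqrt{53} - - \frac{215}{167} = - 4 i \sqrt{53} + \frac{215}{167} = \frac{215}{167} - 4 i \sqrt{53}$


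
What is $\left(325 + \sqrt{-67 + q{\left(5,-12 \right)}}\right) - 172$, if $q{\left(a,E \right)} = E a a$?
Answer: $153 + i \sqrt{367} \approx 153.0 + 19.157 i$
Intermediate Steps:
$q{\left(a,E \right)} = E a^{2}$
$\left(325 + \sqrt{-67 + q{\left(5,-12 \right)}}\right) - 172 = \left(325 + \sqrt{-67 - 12 \cdot 5^{2}}\right) - 172 = \left(325 + \sqrt{-67 - 300}\right) - 172 = \left(325 + \sqrt{-367}\right) - 172 = \left(325 + i \sqrt{367}\right) - 172 = 153 + i \sqrt{367}$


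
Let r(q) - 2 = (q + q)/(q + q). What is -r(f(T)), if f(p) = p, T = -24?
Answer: -3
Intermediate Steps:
r(q) = 3 (r(q) = 2 + (q + q)/(q + q) = 2 + (2*q)/((2*q)) = 2 + (2*q)*(1/(2*q)) = 2 + 1 = 3)
-r(f(T)) = -1*3 = -3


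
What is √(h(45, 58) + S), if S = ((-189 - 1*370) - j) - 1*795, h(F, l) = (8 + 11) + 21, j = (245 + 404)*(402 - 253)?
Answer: I*√98015 ≈ 313.07*I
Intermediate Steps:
j = 96701 (j = 649*149 = 96701)
h(F, l) = 40 (h(F, l) = 19 + 21 = 40)
S = -98055 (S = ((-189 - 1*370) - 1*96701) - 1*795 = ((-189 - 370) - 96701) - 795 = (-559 - 96701) - 795 = -97260 - 795 = -98055)
√(h(45, 58) + S) = √(40 - 98055) = √(-98015) = I*√98015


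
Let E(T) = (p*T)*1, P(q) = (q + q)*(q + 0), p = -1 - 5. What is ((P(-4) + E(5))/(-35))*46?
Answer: -92/35 ≈ -2.6286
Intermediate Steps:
p = -6
P(q) = 2*q**2 (P(q) = (2*q)*q = 2*q**2)
E(T) = -6*T (E(T) = -6*T*1 = -6*T)
((P(-4) + E(5))/(-35))*46 = ((2*(-4)**2 - 6*5)/(-35))*46 = ((2*16 - 30)*(-1/35))*46 = ((32 - 30)*(-1/35))*46 = (2*(-1/35))*46 = -2/35*46 = -92/35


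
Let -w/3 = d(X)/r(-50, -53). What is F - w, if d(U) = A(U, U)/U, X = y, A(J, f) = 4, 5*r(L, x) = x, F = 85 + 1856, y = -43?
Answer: 4423599/2279 ≈ 1941.0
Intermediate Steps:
F = 1941
r(L, x) = x/5
X = -43
d(U) = 4/U
w = -60/2279 (w = -3*4/(-43)/((⅕)*(-53)) = -3*4*(-1/43)/(-53/5) = -(-12)*(-5)/(43*53) = -3*20/2279 = -60/2279 ≈ -0.026327)
F - w = 1941 - 1*(-60/2279) = 1941 + 60/2279 = 4423599/2279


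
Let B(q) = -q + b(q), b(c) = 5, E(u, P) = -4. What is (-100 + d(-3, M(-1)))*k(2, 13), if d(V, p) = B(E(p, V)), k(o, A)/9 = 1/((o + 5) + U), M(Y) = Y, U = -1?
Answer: -273/2 ≈ -136.50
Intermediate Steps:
B(q) = 5 - q (B(q) = -q + 5 = 5 - q)
k(o, A) = 9/(4 + o) (k(o, A) = 9/((o + 5) - 1) = 9/((5 + o) - 1) = 9/(4 + o))
d(V, p) = 9 (d(V, p) = 5 - 1*(-4) = 5 + 4 = 9)
(-100 + d(-3, M(-1)))*k(2, 13) = (-100 + 9)*(9/(4 + 2)) = -819/6 = -91*3/2 = -273/2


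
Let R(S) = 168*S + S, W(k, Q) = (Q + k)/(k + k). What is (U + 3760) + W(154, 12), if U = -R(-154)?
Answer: 4587127/154 ≈ 29787.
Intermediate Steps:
W(k, Q) = (Q + k)/(2*k) (W(k, Q) = (Q + k)/((2*k)) = (Q + k)*(1/(2*k)) = (Q + k)/(2*k))
R(S) = 169*S
U = 26026 (U = -169*(-154) = -1*(-26026) = 26026)
(U + 3760) + W(154, 12) = (26026 + 3760) + (½)*(12 + 154)/154 = 29786 + (½)*(1/154)*166 = 29786 + 83/154 = 4587127/154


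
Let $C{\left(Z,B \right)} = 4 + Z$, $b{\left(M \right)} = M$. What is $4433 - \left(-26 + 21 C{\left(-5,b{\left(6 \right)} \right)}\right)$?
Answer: $4480$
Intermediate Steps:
$4433 - \left(-26 + 21 C{\left(-5,b{\left(6 \right)} \right)}\right) = 4433 + \left(- 21 \left(4 - 5\right) + 26\right) = 4433 + \left(\left(-21\right) \left(-1\right) + 26\right) = 4433 + \left(21 + 26\right) = 4433 + 47 = 4480$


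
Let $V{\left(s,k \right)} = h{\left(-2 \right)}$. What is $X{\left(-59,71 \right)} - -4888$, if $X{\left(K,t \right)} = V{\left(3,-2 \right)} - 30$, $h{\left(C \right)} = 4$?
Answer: $4862$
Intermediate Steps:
$V{\left(s,k \right)} = 4$
$X{\left(K,t \right)} = -26$ ($X{\left(K,t \right)} = 4 - 30 = -26$)
$X{\left(-59,71 \right)} - -4888 = -26 - -4888 = -26 + 4888 = 4862$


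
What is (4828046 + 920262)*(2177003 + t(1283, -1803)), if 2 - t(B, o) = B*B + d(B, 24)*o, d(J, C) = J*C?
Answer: 322186294274736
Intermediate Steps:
d(J, C) = C*J
t(B, o) = 2 - B² - 24*B*o (t(B, o) = 2 - (B*B + (24*B)*o) = 2 - (B² + 24*B*o) = 2 + (-B² - 24*B*o) = 2 - B² - 24*B*o)
(4828046 + 920262)*(2177003 + t(1283, -1803)) = (4828046 + 920262)*(2177003 + (2 - 1*1283² - 24*1283*(-1803))) = 5748308*(2177003 + (2 - 1*1646089 + 55517976)) = 5748308*(2177003 + (2 - 1646089 + 55517976)) = 5748308*(2177003 + 53871889) = 5748308*56048892 = 322186294274736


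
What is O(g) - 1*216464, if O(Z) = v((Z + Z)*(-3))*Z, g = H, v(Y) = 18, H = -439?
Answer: -224366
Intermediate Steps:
g = -439
O(Z) = 18*Z
O(g) - 1*216464 = 18*(-439) - 1*216464 = -7902 - 216464 = -224366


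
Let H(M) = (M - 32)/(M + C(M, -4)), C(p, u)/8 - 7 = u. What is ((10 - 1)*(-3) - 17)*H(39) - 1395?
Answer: -12599/9 ≈ -1399.9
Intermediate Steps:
C(p, u) = 56 + 8*u
H(M) = (-32 + M)/(24 + M) (H(M) = (M - 32)/(M + (56 + 8*(-4))) = (-32 + M)/(M + (56 - 32)) = (-32 + M)/(M + 24) = (-32 + M)/(24 + M))
((10 - 1)*(-3) - 17)*H(39) - 1395 = ((10 - 1)*(-3) - 17)*((-32 + 39)/(24 + 39)) - 1395 = (9*(-3) - 17)*(7/63) - 1395 = (-27 - 17)*((1/63)*7) - 1395 = -44*⅑ - 1395 = -44/9 - 1395 = -12599/9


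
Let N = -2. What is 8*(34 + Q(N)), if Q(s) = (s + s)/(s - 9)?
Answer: 3024/11 ≈ 274.91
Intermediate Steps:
Q(s) = 2*s/(-9 + s) (Q(s) = (2*s)/(-9 + s) = 2*s/(-9 + s))
8*(34 + Q(N)) = 8*(34 + 2*(-2)/(-9 - 2)) = 8*(34 + 2*(-2)/(-11)) = 8*(34 + 2*(-2)*(-1/11)) = 8*(34 + 4/11) = 8*(378/11) = 3024/11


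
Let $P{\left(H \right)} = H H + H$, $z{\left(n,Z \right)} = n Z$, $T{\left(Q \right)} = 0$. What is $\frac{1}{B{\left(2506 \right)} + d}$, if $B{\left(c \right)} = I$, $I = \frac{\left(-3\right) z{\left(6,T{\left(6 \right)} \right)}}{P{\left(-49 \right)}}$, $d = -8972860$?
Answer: $- \frac{1}{8972860} \approx -1.1145 \cdot 10^{-7}$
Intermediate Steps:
$z{\left(n,Z \right)} = Z n$
$P{\left(H \right)} = H + H^{2}$ ($P{\left(H \right)} = H^{2} + H = H + H^{2}$)
$I = 0$ ($I = \frac{\left(-3\right) 0 \cdot 6}{\left(-49\right) \left(1 - 49\right)} = \frac{\left(-3\right) 0}{\left(-49\right) \left(-48\right)} = \frac{0}{2352} = 0 \cdot \frac{1}{2352} = 0$)
$B{\left(c \right)} = 0$
$\frac{1}{B{\left(2506 \right)} + d} = \frac{1}{0 - 8972860} = \frac{1}{-8972860} = - \frac{1}{8972860}$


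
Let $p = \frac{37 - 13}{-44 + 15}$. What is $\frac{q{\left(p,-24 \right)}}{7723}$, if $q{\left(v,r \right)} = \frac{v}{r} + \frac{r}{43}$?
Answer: $- \frac{653}{9630581} \approx -6.7805 \cdot 10^{-5}$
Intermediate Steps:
$p = - \frac{24}{29}$ ($p = \frac{24}{-29} = 24 \left(- \frac{1}{29}\right) = - \frac{24}{29} \approx -0.82759$)
$q{\left(v,r \right)} = \frac{r}{43} + \frac{v}{r}$ ($q{\left(v,r \right)} = \frac{v}{r} + r \frac{1}{43} = \frac{v}{r} + \frac{r}{43} = \frac{r}{43} + \frac{v}{r}$)
$\frac{q{\left(p,-24 \right)}}{7723} = \frac{\frac{1}{43} \left(-24\right) - \frac{24}{29 \left(-24\right)}}{7723} = \left(- \frac{24}{43} - - \frac{1}{29}\right) \frac{1}{7723} = \left(- \frac{24}{43} + \frac{1}{29}\right) \frac{1}{7723} = \left(- \frac{653}{1247}\right) \frac{1}{7723} = - \frac{653}{9630581}$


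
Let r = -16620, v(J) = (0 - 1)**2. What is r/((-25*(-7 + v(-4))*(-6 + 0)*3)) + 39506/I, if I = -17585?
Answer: 123731/31653 ≈ 3.9090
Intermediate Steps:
v(J) = 1 (v(J) = (-1)**2 = 1)
r/((-25*(-7 + v(-4))*(-6 + 0)*3)) + 39506/I = -16620*(-1/(75*(-7 + 1)*(-6 + 0))) + 39506/(-17585) = -16620/(-(-150)*(-6)*3) + 39506*(-1/17585) = -16620/(-25*36*3) - 39506/17585 = -16620/((-900*3)) - 39506/17585 = -16620/(-2700) - 39506/17585 = -16620*(-1/2700) - 39506/17585 = 277/45 - 39506/17585 = 123731/31653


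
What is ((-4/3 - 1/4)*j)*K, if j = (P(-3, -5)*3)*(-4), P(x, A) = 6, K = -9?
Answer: -1026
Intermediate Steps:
j = -72 (j = (6*3)*(-4) = 18*(-4) = -72)
((-4/3 - 1/4)*j)*K = ((-4/3 - 1/4)*(-72))*(-9) = ((-4*⅓ - 1*¼)*(-72))*(-9) = ((-4/3 - ¼)*(-72))*(-9) = -19/12*(-72)*(-9) = 114*(-9) = -1026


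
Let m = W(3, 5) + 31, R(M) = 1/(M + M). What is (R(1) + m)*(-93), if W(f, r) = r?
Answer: -6789/2 ≈ -3394.5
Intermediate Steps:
R(M) = 1/(2*M)
m = 36 (m = 5 + 31 = 36)
(R(1) + m)*(-93) = ((½)/1 + 36)*(-93) = ((½)*1 + 36)*(-93) = (½ + 36)*(-93) = (73/2)*(-93) = -6789/2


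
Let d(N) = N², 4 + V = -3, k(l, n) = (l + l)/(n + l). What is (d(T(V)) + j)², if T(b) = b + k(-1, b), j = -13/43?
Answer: 969637321/473344 ≈ 2048.5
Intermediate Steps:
k(l, n) = 2*l/(l + n) (k(l, n) = (2*l)/(l + n) = 2*l/(l + n))
V = -7 (V = -4 - 3 = -7)
j = -13/43 (j = -13*1/43 = -13/43 ≈ -0.30233)
T(b) = b - 2/(-1 + b) (T(b) = b + 2*(-1)/(-1 + b) = b - 2/(-1 + b))
(d(T(V)) + j)² = (((-2 - 7*(-1 - 7))/(-1 - 7))² - 13/43)² = (((-2 - 7*(-8))/(-8))² - 13/43)² = ((-(-2 + 56)/8)² - 13/43)² = ((-⅛*54)² - 13/43)² = ((-27/4)² - 13/43)² = (729/16 - 13/43)² = (31139/688)² = 969637321/473344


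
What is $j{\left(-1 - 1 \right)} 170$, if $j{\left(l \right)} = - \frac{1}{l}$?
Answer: $85$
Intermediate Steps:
$j{\left(-1 - 1 \right)} 170 = - \frac{1}{-1 - 1} \cdot 170 = - \frac{1}{-2} \cdot 170 = \left(-1\right) \left(- \frac{1}{2}\right) 170 = \frac{1}{2} \cdot 170 = 85$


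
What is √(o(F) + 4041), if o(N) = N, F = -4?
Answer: √4037 ≈ 63.537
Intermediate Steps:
√(o(F) + 4041) = √(-4 + 4041) = √4037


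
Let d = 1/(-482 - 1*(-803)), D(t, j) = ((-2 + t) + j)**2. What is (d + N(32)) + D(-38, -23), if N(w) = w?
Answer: 1284322/321 ≈ 4001.0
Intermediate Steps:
D(t, j) = (-2 + j + t)**2
d = 1/321 (d = 1/(-482 + 803) = 1/321 ≈ 0.0031153)
(d + N(32)) + D(-38, -23) = (1/321 + 32) + (-2 - 23 - 38)**2 = 10273/321 + (-63)**2 = 10273/321 + 3969 = 1284322/321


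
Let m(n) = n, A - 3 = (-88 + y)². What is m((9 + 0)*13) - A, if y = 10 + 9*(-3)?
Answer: -10911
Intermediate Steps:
y = -17 (y = 10 - 27 = -17)
A = 11028 (A = 3 + (-88 - 17)² = 3 + (-105)² = 3 + 11025 = 11028)
m((9 + 0)*13) - A = (9 + 0)*13 - 1*11028 = 9*13 - 11028 = 117 - 11028 = -10911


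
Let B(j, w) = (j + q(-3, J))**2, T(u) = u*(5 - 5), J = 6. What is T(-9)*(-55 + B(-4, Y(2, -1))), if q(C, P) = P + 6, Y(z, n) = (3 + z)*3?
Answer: 0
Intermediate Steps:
Y(z, n) = 9 + 3*z
q(C, P) = 6 + P
T(u) = 0 (T(u) = u*0 = 0)
B(j, w) = (12 + j)**2 (B(j, w) = (j + (6 + 6))**2 = (j + 12)**2 = (12 + j)**2)
T(-9)*(-55 + B(-4, Y(2, -1))) = 0*(-55 + (12 - 4)**2) = 0*(-55 + 8**2) = 0*(-55 + 64) = 0*9 = 0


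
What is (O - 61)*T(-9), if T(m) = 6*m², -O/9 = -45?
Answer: 167184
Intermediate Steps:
O = 405 (O = -9*(-45) = 405)
(O - 61)*T(-9) = (405 - 61)*(6*(-9)²) = 344*(6*81) = 344*486 = 167184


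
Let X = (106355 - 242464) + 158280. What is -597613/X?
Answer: -597613/22171 ≈ -26.955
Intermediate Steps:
X = 22171 (X = -136109 + 158280 = 22171)
-597613/X = -597613/22171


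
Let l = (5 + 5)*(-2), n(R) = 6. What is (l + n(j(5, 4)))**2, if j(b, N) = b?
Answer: 196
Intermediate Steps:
l = -20 (l = 10*(-2) = -20)
(l + n(j(5, 4)))**2 = (-20 + 6)**2 = (-14)**2 = 196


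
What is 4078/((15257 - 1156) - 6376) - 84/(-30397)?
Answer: 124607866/234816825 ≈ 0.53066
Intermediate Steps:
4078/((15257 - 1156) - 6376) - 84/(-30397) = 4078/(14101 - 6376) - 84*(-1/30397) = 4078/7725 + 84/30397 = 124607866/234816825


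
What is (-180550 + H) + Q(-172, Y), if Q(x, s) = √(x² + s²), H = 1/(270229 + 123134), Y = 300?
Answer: -71021689649/393363 + 4*√7474 ≈ -1.8020e+5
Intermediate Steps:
H = 1/393363 ≈ 2.5422e-6
Q(x, s) = √(s² + x²)
(-180550 + H) + Q(-172, Y) = (-180550 + 1/393363) + √(300² + (-172)²) = -71021689649/393363 + √(90000 + 29584) = -71021689649/393363 + √119584 = -71021689649/393363 + 4*√7474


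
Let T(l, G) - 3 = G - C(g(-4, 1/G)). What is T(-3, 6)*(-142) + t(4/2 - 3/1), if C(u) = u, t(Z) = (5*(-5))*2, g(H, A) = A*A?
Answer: -23833/18 ≈ -1324.1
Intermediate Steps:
g(H, A) = A²
t(Z) = -50 (t(Z) = -25*2 = -50)
T(l, G) = 3 + G - 1/G² (T(l, G) = 3 + (G - (1/G)²) = 3 + (G - 1/G²) = 3 + G - 1/G²)
T(-3, 6)*(-142) + t(4/2 - 3/1) = (3 + 6 - 1/6²)*(-142) - 50 = (3 + 6 - 1*1/36)*(-142) - 50 = (3 + 6 - 1/36)*(-142) - 50 = (323/36)*(-142) - 50 = -22933/18 - 50 = -23833/18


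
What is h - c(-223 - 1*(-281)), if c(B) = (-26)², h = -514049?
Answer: -514725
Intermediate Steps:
c(B) = 676
h - c(-223 - 1*(-281)) = -514049 - 1*676 = -514049 - 676 = -514725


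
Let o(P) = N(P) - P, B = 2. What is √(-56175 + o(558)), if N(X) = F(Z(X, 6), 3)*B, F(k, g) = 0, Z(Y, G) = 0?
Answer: I*√56733 ≈ 238.19*I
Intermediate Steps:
N(X) = 0 (N(X) = 0*2 = 0)
o(P) = -P (o(P) = 0 - P = -P)
√(-56175 + o(558)) = √(-56175 - 1*558) = √(-56175 - 558) = √(-56733) = I*√56733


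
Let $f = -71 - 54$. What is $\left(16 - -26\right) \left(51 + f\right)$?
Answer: $-3108$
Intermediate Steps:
$f = -125$ ($f = -71 - 54 = -125$)
$\left(16 - -26\right) \left(51 + f\right) = \left(16 - -26\right) \left(51 - 125\right) = \left(16 + 26\right) \left(-74\right) = 42 \left(-74\right) = -3108$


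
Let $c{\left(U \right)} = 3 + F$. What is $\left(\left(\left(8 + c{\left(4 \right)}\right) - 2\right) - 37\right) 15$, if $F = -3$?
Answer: $-465$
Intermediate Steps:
$c{\left(U \right)} = 0$ ($c{\left(U \right)} = 3 - 3 = 0$)
$\left(\left(\left(8 + c{\left(4 \right)}\right) - 2\right) - 37\right) 15 = \left(\left(\left(8 + 0\right) - 2\right) - 37\right) 15 = \left(\left(8 - 2\right) - 37\right) 15 = \left(6 - 37\right) 15 = \left(-31\right) 15 = -465$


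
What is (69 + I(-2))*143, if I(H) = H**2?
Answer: 10439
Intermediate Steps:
(69 + I(-2))*143 = (69 + (-2)**2)*143 = (69 + 4)*143 = 73*143 = 10439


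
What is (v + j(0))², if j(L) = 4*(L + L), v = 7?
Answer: 49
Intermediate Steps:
j(L) = 8*L (j(L) = 4*(2*L) = 8*L)
(v + j(0))² = (7 + 8*0)² = (7 + 0)² = 7² = 49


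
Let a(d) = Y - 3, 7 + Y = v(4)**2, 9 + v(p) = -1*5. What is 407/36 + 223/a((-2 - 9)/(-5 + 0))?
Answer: 13955/1116 ≈ 12.504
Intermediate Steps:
v(p) = -14 (v(p) = -9 - 1*5 = -9 - 5 = -14)
Y = 189 (Y = -7 + (-14)**2 = -7 + 196 = 189)
a(d) = 186 (a(d) = 189 - 3 = 186)
407/36 + 223/a((-2 - 9)/(-5 + 0)) = 407/36 + 223/186 = 13955/1116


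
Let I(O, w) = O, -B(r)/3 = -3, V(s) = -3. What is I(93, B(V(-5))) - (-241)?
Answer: 334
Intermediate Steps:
B(r) = 9 (B(r) = -3*(-3) = 9)
I(93, B(V(-5))) - (-241) = 93 - (-241) = 93 - 1*(-241) = 93 + 241 = 334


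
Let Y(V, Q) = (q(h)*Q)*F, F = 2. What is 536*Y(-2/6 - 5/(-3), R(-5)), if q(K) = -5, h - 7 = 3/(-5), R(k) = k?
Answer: 26800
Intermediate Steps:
h = 32/5 (h = 7 + 3/(-5) = 7 + 3*(-⅕) = 7 - ⅗ = 32/5 ≈ 6.4000)
Y(V, Q) = -10*Q (Y(V, Q) = -5*Q*2 = -10*Q)
536*Y(-2/6 - 5/(-3), R(-5)) = 536*(-10*(-5)) = 536*50 = 26800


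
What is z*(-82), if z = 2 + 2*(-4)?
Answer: 492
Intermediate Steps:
z = -6 (z = 2 - 8 = -6)
z*(-82) = -6*(-82) = 492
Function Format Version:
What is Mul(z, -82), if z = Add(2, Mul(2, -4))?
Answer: 492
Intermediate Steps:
z = -6 (z = Add(2, -8) = -6)
Mul(z, -82) = Mul(-6, -82) = 492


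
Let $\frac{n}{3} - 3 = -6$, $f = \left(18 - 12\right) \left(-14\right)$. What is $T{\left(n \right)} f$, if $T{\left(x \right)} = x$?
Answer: $756$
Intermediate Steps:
$f = -84$ ($f = 6 \left(-14\right) = -84$)
$n = -9$ ($n = 9 + 3 \left(-6\right) = 9 - 18 = -9$)
$T{\left(n \right)} f = \left(-9\right) \left(-84\right) = 756$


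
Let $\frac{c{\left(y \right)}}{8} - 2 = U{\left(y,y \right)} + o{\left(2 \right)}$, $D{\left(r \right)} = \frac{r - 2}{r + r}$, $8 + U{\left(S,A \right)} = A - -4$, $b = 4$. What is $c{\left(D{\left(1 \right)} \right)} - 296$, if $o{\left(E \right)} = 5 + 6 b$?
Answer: $-84$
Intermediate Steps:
$U{\left(S,A \right)} = -4 + A$ ($U{\left(S,A \right)} = -8 + \left(A - -4\right) = -8 + \left(A + 4\right) = -8 + \left(4 + A\right) = -4 + A$)
$D{\left(r \right)} = \frac{-2 + r}{2 r}$
$o{\left(E \right)} = 29$ ($o{\left(E \right)} = 5 + 6 \cdot 4 = 5 + 24 = 29$)
$c{\left(y \right)} = 216 + 8 y$ ($c{\left(y \right)} = 16 + 8 \left(\left(-4 + y\right) + 29\right) = 16 + 8 \left(25 + y\right) = 16 + \left(200 + 8 y\right) = 216 + 8 y$)
$c{\left(D{\left(1 \right)} \right)} - 296 = \left(216 + 8 \frac{-2 + 1}{2 \cdot 1}\right) - 296 = \left(216 + 8 \cdot \frac{1}{2} \cdot 1 \left(-1\right)\right) - 296 = \left(216 + 8 \left(- \frac{1}{2}\right)\right) - 296 = \left(216 - 4\right) - 296 = 212 - 296 = -84$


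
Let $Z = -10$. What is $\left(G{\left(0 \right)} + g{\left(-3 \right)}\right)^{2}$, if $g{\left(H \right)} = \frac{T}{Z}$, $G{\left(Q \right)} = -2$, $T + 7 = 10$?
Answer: $\frac{529}{100} \approx 5.29$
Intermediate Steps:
$T = 3$ ($T = -7 + 10 = 3$)
$g{\left(H \right)} = - \frac{3}{10}$ ($g{\left(H \right)} = \frac{3}{-10} = 3 \left(- \frac{1}{10}\right) = - \frac{3}{10}$)
$\left(G{\left(0 \right)} + g{\left(-3 \right)}\right)^{2} = \left(-2 - \frac{3}{10}\right)^{2} = \left(- \frac{23}{10}\right)^{2} = \frac{529}{100}$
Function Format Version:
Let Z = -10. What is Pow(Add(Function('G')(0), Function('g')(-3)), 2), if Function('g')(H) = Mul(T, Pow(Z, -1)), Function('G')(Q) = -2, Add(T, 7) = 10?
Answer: Rational(529, 100) ≈ 5.2900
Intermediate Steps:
T = 3 (T = Add(-7, 10) = 3)
Function('g')(H) = Rational(-3, 10) (Function('g')(H) = Mul(3, Pow(-10, -1)) = Mul(3, Rational(-1, 10)) = Rational(-3, 10))
Pow(Add(Function('G')(0), Function('g')(-3)), 2) = Pow(Add(-2, Rational(-3, 10)), 2) = Pow(Rational(-23, 10), 2) = Rational(529, 100)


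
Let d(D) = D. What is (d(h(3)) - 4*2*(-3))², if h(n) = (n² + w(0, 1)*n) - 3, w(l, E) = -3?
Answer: 441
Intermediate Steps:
h(n) = -3 + n² - 3*n (h(n) = (n² - 3*n) - 3 = -3 + n² - 3*n)
(d(h(3)) - 4*2*(-3))² = ((-3 + 3² - 3*3) - 4*2*(-3))² = ((-3 + 9 - 9) - 8*(-3))² = (-3 + 24)² = 21² = 441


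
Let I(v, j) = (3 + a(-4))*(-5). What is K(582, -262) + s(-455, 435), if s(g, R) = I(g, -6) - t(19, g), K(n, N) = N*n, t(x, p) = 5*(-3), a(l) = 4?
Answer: -152504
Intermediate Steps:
t(x, p) = -15
I(v, j) = -35 (I(v, j) = (3 + 4)*(-5) = 7*(-5) = -35)
s(g, R) = -20 (s(g, R) = -35 - 1*(-15) = -35 + 15 = -20)
K(582, -262) + s(-455, 435) = -262*582 - 20 = -152484 - 20 = -152504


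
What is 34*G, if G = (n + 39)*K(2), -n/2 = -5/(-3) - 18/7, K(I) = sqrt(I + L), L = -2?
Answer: 0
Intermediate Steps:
K(I) = sqrt(-2 + I) (K(I) = sqrt(I - 2) = sqrt(-2 + I))
n = 38/21 (n = -2*(-5/(-3) - 18/7) = -2*(-5*(-1/3) - 18*1/7) = -2*(5/3 - 18/7) = -2*(-19/21) = 38/21 ≈ 1.8095)
G = 0 (G = (38/21 + 39)*sqrt(-2 + 2) = 857*sqrt(0)/21 = (857/21)*0 = 0)
34*G = 34*0 = 0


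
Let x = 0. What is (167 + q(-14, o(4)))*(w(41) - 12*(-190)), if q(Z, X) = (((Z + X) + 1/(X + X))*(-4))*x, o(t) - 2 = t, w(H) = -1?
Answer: 380593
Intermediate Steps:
o(t) = 2 + t
q(Z, X) = 0 (q(Z, X) = (((Z + X) + 1/(X + X))*(-4))*0 = (((X + Z) + 1/(2*X))*(-4))*0 = ((X + Z + 1/(2*X))*(-4))*0 = (-4*X - 4*Z - 2/X)*0 = 0)
(167 + q(-14, o(4)))*(w(41) - 12*(-190)) = (167 + 0)*(-1 - 12*(-190)) = 167*(-1 + 2280) = 167*2279 = 380593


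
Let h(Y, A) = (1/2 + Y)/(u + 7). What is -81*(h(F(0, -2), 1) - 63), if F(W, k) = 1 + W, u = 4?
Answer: 112023/22 ≈ 5092.0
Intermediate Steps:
h(Y, A) = 1/22 + Y/11 (h(Y, A) = (1/2 + Y)/(4 + 7) = (½ + Y)/11 = (½ + Y)*(1/11) = 1/22 + Y/11)
-81*(h(F(0, -2), 1) - 63) = -81*((1/22 + (1 + 0)/11) - 63) = -81*((1/22 + (1/11)*1) - 63) = -81*((1/22 + 1/11) - 63) = -81*(3/22 - 63) = -81*(-1383/22) = 112023/22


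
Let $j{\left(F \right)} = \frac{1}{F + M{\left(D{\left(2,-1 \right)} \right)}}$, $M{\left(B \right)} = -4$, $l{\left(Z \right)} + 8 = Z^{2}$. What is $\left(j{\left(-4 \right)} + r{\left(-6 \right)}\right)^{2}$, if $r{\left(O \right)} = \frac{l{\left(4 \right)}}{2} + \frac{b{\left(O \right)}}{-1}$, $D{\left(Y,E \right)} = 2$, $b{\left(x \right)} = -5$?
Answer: $\frac{5041}{64} \approx 78.766$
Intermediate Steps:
$l{\left(Z \right)} = -8 + Z^{2}$
$r{\left(O \right)} = 9$ ($r{\left(O \right)} = \frac{-8 + 4^{2}}{2} - \frac{5}{-1} = \left(-8 + 16\right) \frac{1}{2} - -5 = 8 \cdot \frac{1}{2} + 5 = 4 + 5 = 9$)
$j{\left(F \right)} = \frac{1}{-4 + F}$ ($j{\left(F \right)} = \frac{1}{F - 4} = \frac{1}{-4 + F}$)
$\left(j{\left(-4 \right)} + r{\left(-6 \right)}\right)^{2} = \left(\frac{1}{-4 - 4} + 9\right)^{2} = \left(\frac{1}{-8} + 9\right)^{2} = \left(- \frac{1}{8} + 9\right)^{2} = \left(\frac{71}{8}\right)^{2} = \frac{5041}{64}$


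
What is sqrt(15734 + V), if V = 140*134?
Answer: sqrt(34494) ≈ 185.73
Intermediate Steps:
V = 18760
sqrt(15734 + V) = sqrt(15734 + 18760) = sqrt(34494)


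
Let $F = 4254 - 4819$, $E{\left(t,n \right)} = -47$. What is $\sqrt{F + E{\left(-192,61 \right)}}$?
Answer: $6 i \sqrt{17} \approx 24.739 i$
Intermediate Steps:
$F = -565$ ($F = 4254 - 4819 = -565$)
$\sqrt{F + E{\left(-192,61 \right)}} = \sqrt{-565 - 47} = \sqrt{-612} = 6 i \sqrt{17}$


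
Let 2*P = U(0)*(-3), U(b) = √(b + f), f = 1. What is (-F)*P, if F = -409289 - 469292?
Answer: -2635743/2 ≈ -1.3179e+6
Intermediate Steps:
U(b) = √(1 + b) (U(b) = √(b + 1) = √(1 + b))
F = -878581
P = -3/2 (P = (√(1 + 0)*(-3))/2 = (√1*(-3))/2 = (1*(-3))/2 = (½)*(-3) = -3/2 ≈ -1.5000)
(-F)*P = -1*(-878581)*(-3/2) = 878581*(-3/2) = -2635743/2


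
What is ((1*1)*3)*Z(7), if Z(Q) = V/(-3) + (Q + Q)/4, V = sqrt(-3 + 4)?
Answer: 19/2 ≈ 9.5000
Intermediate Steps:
V = 1 (V = sqrt(1) = 1)
Z(Q) = -1/3 + Q/2 (Z(Q) = 1/(-3) + (Q + Q)/4 = 1*(-1/3) + (2*Q)*(1/4) = -1/3 + Q/2)
((1*1)*3)*Z(7) = ((1*1)*3)*(-1/3 + (1/2)*7) = (1*3)*(-1/3 + 7/2) = 3*(19/6) = 19/2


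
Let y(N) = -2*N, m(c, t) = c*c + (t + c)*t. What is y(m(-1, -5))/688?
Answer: -31/344 ≈ -0.090116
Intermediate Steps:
m(c, t) = c² + t*(c + t) (m(c, t) = c² + (c + t)*t = c² + t*(c + t))
y(m(-1, -5))/688 = -2*((-1)² + (-5)² - 1*(-5))/688 = -2*(1 + 25 + 5)*(1/688) = -2*31*(1/688) = -62*1/688 = -31/344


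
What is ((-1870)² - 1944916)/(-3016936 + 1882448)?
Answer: -193998/141811 ≈ -1.3680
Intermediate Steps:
((-1870)² - 1944916)/(-3016936 + 1882448) = (3496900 - 1944916)/(-1134488) = 1551984*(-1/1134488) = -193998/141811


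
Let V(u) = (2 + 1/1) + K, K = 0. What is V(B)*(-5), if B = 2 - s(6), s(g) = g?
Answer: -15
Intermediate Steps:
B = -4 (B = 2 - 1*6 = 2 - 6 = -4)
V(u) = 3 (V(u) = (2 + 1/1) + 0 = (2 + 1) + 0 = 3 + 0 = 3)
V(B)*(-5) = 3*(-5) = -15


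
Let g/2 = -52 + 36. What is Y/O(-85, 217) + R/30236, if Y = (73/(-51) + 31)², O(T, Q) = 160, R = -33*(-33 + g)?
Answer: 2176601947/393219180 ≈ 5.5353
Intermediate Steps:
g = -32 (g = 2*(-52 + 36) = 2*(-16) = -32)
R = 2145 (R = -33*(-33 - 32) = -33*(-65) = 2145)
Y = 2274064/2601 (Y = (73*(-1/51) + 31)² = (-73/51 + 31)² = (1508/51)² = 2274064/2601 ≈ 874.30)
Y/O(-85, 217) + R/30236 = (2274064/2601)/160 + 2145/30236 = (2274064/2601)*(1/160) + 2145*(1/30236) = 142129/26010 + 2145/30236 = 2176601947/393219180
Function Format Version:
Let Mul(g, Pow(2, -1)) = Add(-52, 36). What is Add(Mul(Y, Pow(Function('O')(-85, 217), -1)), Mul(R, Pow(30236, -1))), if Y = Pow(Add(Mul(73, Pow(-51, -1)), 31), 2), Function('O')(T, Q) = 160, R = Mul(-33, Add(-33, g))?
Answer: Rational(2176601947, 393219180) ≈ 5.5353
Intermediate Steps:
g = -32 (g = Mul(2, Add(-52, 36)) = Mul(2, -16) = -32)
R = 2145 (R = Mul(-33, Add(-33, -32)) = Mul(-33, -65) = 2145)
Y = Rational(2274064, 2601) (Y = Pow(Add(Mul(73, Rational(-1, 51)), 31), 2) = Pow(Add(Rational(-73, 51), 31), 2) = Pow(Rational(1508, 51), 2) = Rational(2274064, 2601) ≈ 874.30)
Add(Mul(Y, Pow(Function('O')(-85, 217), -1)), Mul(R, Pow(30236, -1))) = Add(Mul(Rational(2274064, 2601), Pow(160, -1)), Mul(2145, Pow(30236, -1))) = Add(Mul(Rational(2274064, 2601), Rational(1, 160)), Mul(2145, Rational(1, 30236))) = Add(Rational(142129, 26010), Rational(2145, 30236)) = Rational(2176601947, 393219180)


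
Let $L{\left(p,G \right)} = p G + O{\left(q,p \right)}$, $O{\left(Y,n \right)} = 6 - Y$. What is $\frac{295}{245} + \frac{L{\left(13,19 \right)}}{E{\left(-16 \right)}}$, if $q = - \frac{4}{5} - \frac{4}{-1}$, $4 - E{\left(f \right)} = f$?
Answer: $\frac{67101}{4900} \approx 13.694$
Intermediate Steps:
$E{\left(f \right)} = 4 - f$
$q = \frac{16}{5}$ ($q = \left(-4\right) \frac{1}{5} - -4 = - \frac{4}{5} + 4 = \frac{16}{5} \approx 3.2$)
$L{\left(p,G \right)} = \frac{14}{5} + G p$ ($L{\left(p,G \right)} = p G + \left(6 - \frac{16}{5}\right) = G p + \left(6 - \frac{16}{5}\right) = G p + \frac{14}{5} = \frac{14}{5} + G p$)
$\frac{295}{245} + \frac{L{\left(13,19 \right)}}{E{\left(-16 \right)}} = \frac{295}{245} + \frac{\frac{14}{5} + 19 \cdot 13}{4 - -16} = 295 \cdot \frac{1}{245} + \frac{\frac{14}{5} + 247}{4 + 16} = \frac{59}{49} + \frac{1249}{5 \cdot 20} = \frac{59}{49} + \frac{1249}{5} \cdot \frac{1}{20} = \frac{59}{49} + \frac{1249}{100} = \frac{67101}{4900}$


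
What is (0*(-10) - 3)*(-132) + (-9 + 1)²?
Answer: 460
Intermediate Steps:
(0*(-10) - 3)*(-132) + (-9 + 1)² = (0 - 3)*(-132) + (-8)² = -3*(-132) + 64 = 396 + 64 = 460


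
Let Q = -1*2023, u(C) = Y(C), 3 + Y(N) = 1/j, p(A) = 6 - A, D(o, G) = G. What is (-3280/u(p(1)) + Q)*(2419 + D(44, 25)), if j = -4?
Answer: -2477652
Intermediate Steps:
Y(N) = -13/4 (Y(N) = -3 + 1/(-4) = -3 - ¼ = -13/4)
u(C) = -13/4
Q = -2023
(-3280/u(p(1)) + Q)*(2419 + D(44, 25)) = (-3280/(-13/4) - 2023)*(2419 + 25) = (-3280*(-4/13) - 2023)*2444 = (13120/13 - 2023)*2444 = -13179/13*2444 = -2477652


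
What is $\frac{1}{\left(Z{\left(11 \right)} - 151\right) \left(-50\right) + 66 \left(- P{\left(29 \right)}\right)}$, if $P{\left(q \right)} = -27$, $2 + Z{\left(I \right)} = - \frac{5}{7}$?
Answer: $\frac{7}{66274} \approx 0.00010562$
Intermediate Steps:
$Z{\left(I \right)} = - \frac{19}{7}$ ($Z{\left(I \right)} = -2 - \frac{5}{7} = - \frac{19}{7}$)
$\frac{1}{\left(Z{\left(11 \right)} - 151\right) \left(-50\right) + 66 \left(- P{\left(29 \right)}\right)} = \frac{1}{\left(- \frac{19}{7} - 151\right) \left(-50\right) + 66 \left(\left(-1\right) \left(-27\right)\right)} = \frac{1}{\left(- \frac{1076}{7}\right) \left(-50\right) + 66 \cdot 27} = \frac{1}{\frac{53800}{7} + 1782} = \frac{1}{\frac{66274}{7}} = \frac{7}{66274}$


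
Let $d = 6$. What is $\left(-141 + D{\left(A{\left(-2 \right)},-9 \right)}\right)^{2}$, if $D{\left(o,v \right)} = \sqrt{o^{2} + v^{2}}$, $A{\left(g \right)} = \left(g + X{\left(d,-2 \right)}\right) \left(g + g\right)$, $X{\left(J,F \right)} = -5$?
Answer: $\left(141 - \sqrt{865}\right)^{2} \approx 12452.0$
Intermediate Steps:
$A{\left(g \right)} = 2 g \left(-5 + g\right)$ ($A{\left(g \right)} = \left(g - 5\right) \left(g + g\right) = \left(-5 + g\right) 2 g = 2 g \left(-5 + g\right)$)
$\left(-141 + D{\left(A{\left(-2 \right)},-9 \right)}\right)^{2} = \left(-141 + \sqrt{\left(2 \left(-2\right) \left(-5 - 2\right)\right)^{2} + \left(-9\right)^{2}}\right)^{2} = \left(-141 + \sqrt{\left(2 \left(-2\right) \left(-7\right)\right)^{2} + 81}\right)^{2} = \left(-141 + \sqrt{28^{2} + 81}\right)^{2} = \left(-141 + \sqrt{784 + 81}\right)^{2} = \left(-141 + \sqrt{865}\right)^{2}$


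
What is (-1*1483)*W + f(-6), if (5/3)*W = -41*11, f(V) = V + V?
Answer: 2006439/5 ≈ 4.0129e+5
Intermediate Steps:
f(V) = 2*V
W = -1353/5 (W = 3*(-41*11)/5 = (⅗)*(-451) = -1353/5 ≈ -270.60)
(-1*1483)*W + f(-6) = -1*1483*(-1353/5) + 2*(-6) = -1483*(-1353/5) - 12 = 2006499/5 - 12 = 2006439/5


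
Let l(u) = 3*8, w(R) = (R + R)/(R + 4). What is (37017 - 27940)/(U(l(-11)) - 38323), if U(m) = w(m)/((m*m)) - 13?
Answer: -3049872/12880895 ≈ -0.23677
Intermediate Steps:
w(R) = 2*R/(4 + R) (w(R) = (2*R)/(4 + R) = 2*R/(4 + R))
l(u) = 24
U(m) = -13 + 2/(m*(4 + m)) (U(m) = (2*m/(4 + m))/((m*m)) - 13 = (2*m/(4 + m))/(m**2) - 13 = (2*m/(4 + m))/m**2 - 13 = 2/(m*(4 + m)) - 13 = -13 + 2/(m*(4 + m)))
(37017 - 27940)/(U(l(-11)) - 38323) = (37017 - 27940)/((2 - 13*24*(4 + 24))/(24*(4 + 24)) - 38323) = 9077/((1/24)*(2 - 13*24*28)/28 - 38323) = 9077/((1/24)*(1/28)*(2 - 8736) - 38323) = 9077/((1/24)*(1/28)*(-8734) - 38323) = 9077/(-4367/336 - 38323) = 9077/(-12880895/336) = 9077*(-336/12880895) = -3049872/12880895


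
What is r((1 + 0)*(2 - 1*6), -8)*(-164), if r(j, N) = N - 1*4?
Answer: 1968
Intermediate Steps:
r(j, N) = -4 + N (r(j, N) = N - 4 = -4 + N)
r((1 + 0)*(2 - 1*6), -8)*(-164) = (-4 - 8)*(-164) = -12*(-164) = 1968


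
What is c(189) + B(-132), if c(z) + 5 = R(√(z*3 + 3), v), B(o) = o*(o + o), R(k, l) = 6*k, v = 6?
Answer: 34843 + 6*√570 ≈ 34986.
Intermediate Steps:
B(o) = 2*o² (B(o) = o*(2*o) = 2*o²)
c(z) = -5 + 6*√(3 + 3*z) (c(z) = -5 + 6*√(z*3 + 3) = -5 + 6*√(3*z + 3) = -5 + 6*√(3 + 3*z))
c(189) + B(-132) = (-5 + 6*√(3 + 3*189)) + 2*(-132)² = (-5 + 6*√(3 + 567)) + 2*17424 = (-5 + 6*√570) + 34848 = 34843 + 6*√570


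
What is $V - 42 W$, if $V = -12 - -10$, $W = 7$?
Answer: $-296$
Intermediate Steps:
$V = -2$ ($V = -12 + 10 = -2$)
$V - 42 W = -2 - 294 = -296$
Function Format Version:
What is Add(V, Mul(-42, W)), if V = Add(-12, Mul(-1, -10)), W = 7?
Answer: -296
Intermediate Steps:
V = -2 (V = Add(-12, 10) = -2)
Add(V, Mul(-42, W)) = Add(-2, Mul(-42, 7)) = Add(-2, -294) = -296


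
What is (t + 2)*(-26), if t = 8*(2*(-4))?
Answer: 1612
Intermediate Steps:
t = -64 (t = 8*(-8) = -64)
(t + 2)*(-26) = (-64 + 2)*(-26) = -62*(-26) = 1612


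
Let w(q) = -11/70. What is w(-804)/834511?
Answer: -11/58415770 ≈ -1.8831e-7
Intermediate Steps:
w(q) = -11/70 (w(q) = -11*1/70 = -11/70)
w(-804)/834511 = -11/70/834511 = -11/70*1/834511 = -11/58415770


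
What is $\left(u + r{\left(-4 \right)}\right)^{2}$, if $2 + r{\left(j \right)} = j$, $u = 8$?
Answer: $4$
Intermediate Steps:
$r{\left(j \right)} = -2 + j$
$\left(u + r{\left(-4 \right)}\right)^{2} = \left(8 - 6\right)^{2} = 2^{2} = 4$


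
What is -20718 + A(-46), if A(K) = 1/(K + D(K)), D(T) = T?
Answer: -1906057/92 ≈ -20718.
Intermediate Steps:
A(K) = 1/(2*K) (A(K) = 1/(K + K) = 1/(2*K))
-20718 + A(-46) = -20718 + (1/2)/(-46) = -20718 + (1/2)*(-1/46) = -20718 - 1/92 = -1906057/92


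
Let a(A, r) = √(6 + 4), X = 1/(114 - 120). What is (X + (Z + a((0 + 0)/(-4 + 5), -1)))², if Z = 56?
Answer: 112585/36 + 335*√10/3 ≈ 3480.5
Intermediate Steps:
X = -⅙ (X = 1/(-6) = -⅙ ≈ -0.16667)
a(A, r) = √10
(X + (Z + a((0 + 0)/(-4 + 5), -1)))² = (-⅙ + (56 + √10))² = (335/6 + √10)²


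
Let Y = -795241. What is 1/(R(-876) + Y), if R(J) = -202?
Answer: -1/795443 ≈ -1.2572e-6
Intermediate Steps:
1/(R(-876) + Y) = 1/(-202 - 795241) = 1/(-795443) = -1/795443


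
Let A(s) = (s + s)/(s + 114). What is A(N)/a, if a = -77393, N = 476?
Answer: -476/22830935 ≈ -2.0849e-5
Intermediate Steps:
A(s) = 2*s/(114 + s) (A(s) = (2*s)/(114 + s) = 2*s/(114 + s))
A(N)/a = (2*476/(114 + 476))/(-77393) = (2*476/590)*(-1/77393) = (2*476*(1/590))*(-1/77393) = (476/295)*(-1/77393) = -476/22830935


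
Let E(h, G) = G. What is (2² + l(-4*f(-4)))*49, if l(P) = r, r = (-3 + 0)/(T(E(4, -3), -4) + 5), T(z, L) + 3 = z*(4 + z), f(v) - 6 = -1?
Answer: 343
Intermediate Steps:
f(v) = 5 (f(v) = 6 - 1 = 5)
T(z, L) = -3 + z*(4 + z)
r = 3 (r = (-3 + 0)/((-3 + (-3)² + 4*(-3)) + 5) = -3/((-3 + 9 - 12) + 5) = -3/(-6 + 5) = -3/(-1) = -3*(-1) = 3)
l(P) = 3
(2² + l(-4*f(-4)))*49 = (2² + 3)*49 = (4 + 3)*49 = 7*49 = 343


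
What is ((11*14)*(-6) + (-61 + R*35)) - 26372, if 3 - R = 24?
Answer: -28092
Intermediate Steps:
R = -21 (R = 3 - 1*24 = 3 - 24 = -21)
((11*14)*(-6) + (-61 + R*35)) - 26372 = ((11*14)*(-6) + (-61 - 21*35)) - 26372 = (154*(-6) + (-61 - 735)) - 26372 = (-924 - 796) - 26372 = -1720 - 26372 = -28092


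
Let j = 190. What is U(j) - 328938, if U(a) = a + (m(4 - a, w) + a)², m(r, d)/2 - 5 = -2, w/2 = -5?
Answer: -290332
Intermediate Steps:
w = -10 (w = 2*(-5) = -10)
m(r, d) = 6 (m(r, d) = 10 + 2*(-2) = 10 - 4 = 6)
U(a) = a + (6 + a)²
U(j) - 328938 = (190 + (6 + 190)²) - 328938 = (190 + 196²) - 328938 = (190 + 38416) - 328938 = 38606 - 328938 = -290332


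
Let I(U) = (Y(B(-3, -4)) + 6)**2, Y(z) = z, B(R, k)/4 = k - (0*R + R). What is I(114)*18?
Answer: 72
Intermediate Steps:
B(R, k) = -4*R + 4*k (B(R, k) = 4*(k - (0*R + R)) = 4*(k - (0 + R)) = 4*(k - R) = -4*R + 4*k)
I(U) = 4 (I(U) = ((-4*(-3) + 4*(-4)) + 6)**2 = ((12 - 16) + 6)**2 = (-4 + 6)**2 = 2**2 = 4)
I(114)*18 = 4*18 = 72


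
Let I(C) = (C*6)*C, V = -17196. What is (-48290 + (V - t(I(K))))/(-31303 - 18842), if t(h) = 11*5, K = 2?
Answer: 21847/16715 ≈ 1.3070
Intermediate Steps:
I(C) = 6*C**2 (I(C) = (6*C)*C = 6*C**2)
t(h) = 55
(-48290 + (V - t(I(K))))/(-31303 - 18842) = (-48290 + (-17196 - 1*55))/(-31303 - 18842) = (-48290 + (-17196 - 55))/(-50145) = (-48290 - 17251)*(-1/50145) = -65541*(-1/50145) = 21847/16715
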